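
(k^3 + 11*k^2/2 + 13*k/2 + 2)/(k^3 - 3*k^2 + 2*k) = (2*k^3 + 11*k^2 + 13*k + 4)/(2*k*(k^2 - 3*k + 2))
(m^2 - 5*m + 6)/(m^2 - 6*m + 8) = (m - 3)/(m - 4)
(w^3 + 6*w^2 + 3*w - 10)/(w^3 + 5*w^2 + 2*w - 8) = (w + 5)/(w + 4)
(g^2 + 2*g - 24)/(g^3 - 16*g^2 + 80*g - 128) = (g + 6)/(g^2 - 12*g + 32)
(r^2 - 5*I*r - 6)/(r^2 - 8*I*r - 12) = (r - 3*I)/(r - 6*I)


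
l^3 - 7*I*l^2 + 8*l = l*(l - 8*I)*(l + I)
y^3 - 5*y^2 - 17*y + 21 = (y - 7)*(y - 1)*(y + 3)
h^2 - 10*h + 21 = (h - 7)*(h - 3)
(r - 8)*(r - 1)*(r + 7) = r^3 - 2*r^2 - 55*r + 56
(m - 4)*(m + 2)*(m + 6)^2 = m^4 + 10*m^3 + 4*m^2 - 168*m - 288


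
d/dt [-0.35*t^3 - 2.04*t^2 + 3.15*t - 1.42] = -1.05*t^2 - 4.08*t + 3.15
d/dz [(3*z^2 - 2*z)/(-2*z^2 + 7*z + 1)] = (17*z^2 + 6*z - 2)/(4*z^4 - 28*z^3 + 45*z^2 + 14*z + 1)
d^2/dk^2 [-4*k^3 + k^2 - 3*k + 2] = 2 - 24*k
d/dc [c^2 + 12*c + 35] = 2*c + 12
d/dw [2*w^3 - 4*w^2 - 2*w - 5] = 6*w^2 - 8*w - 2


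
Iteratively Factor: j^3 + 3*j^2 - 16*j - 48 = (j + 3)*(j^2 - 16) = (j - 4)*(j + 3)*(j + 4)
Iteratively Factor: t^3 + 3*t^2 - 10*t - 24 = (t - 3)*(t^2 + 6*t + 8) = (t - 3)*(t + 4)*(t + 2)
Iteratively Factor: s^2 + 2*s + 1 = (s + 1)*(s + 1)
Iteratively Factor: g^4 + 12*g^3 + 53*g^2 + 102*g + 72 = (g + 3)*(g^3 + 9*g^2 + 26*g + 24) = (g + 3)^2*(g^2 + 6*g + 8) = (g + 2)*(g + 3)^2*(g + 4)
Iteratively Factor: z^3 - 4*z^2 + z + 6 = (z - 3)*(z^2 - z - 2) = (z - 3)*(z - 2)*(z + 1)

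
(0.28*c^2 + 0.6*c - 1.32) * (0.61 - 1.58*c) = -0.4424*c^3 - 0.7772*c^2 + 2.4516*c - 0.8052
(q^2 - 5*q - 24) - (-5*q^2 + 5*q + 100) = 6*q^2 - 10*q - 124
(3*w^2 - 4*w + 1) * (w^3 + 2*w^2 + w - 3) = 3*w^5 + 2*w^4 - 4*w^3 - 11*w^2 + 13*w - 3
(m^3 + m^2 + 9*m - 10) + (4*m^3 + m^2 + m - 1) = 5*m^3 + 2*m^2 + 10*m - 11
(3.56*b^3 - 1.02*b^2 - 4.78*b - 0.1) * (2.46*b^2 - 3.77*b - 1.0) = 8.7576*b^5 - 15.9304*b^4 - 11.4734*b^3 + 18.7946*b^2 + 5.157*b + 0.1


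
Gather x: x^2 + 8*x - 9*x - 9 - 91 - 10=x^2 - x - 110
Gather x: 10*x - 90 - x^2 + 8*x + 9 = -x^2 + 18*x - 81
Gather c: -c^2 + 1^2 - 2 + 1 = -c^2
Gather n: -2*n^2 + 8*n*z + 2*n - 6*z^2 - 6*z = -2*n^2 + n*(8*z + 2) - 6*z^2 - 6*z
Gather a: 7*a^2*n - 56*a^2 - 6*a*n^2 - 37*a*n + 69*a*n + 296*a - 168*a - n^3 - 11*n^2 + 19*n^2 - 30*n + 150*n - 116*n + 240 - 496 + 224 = a^2*(7*n - 56) + a*(-6*n^2 + 32*n + 128) - n^3 + 8*n^2 + 4*n - 32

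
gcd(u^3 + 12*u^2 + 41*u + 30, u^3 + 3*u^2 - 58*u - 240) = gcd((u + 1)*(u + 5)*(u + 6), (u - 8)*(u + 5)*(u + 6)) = u^2 + 11*u + 30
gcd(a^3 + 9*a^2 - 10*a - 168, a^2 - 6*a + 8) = a - 4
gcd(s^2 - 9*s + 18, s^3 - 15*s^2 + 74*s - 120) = s - 6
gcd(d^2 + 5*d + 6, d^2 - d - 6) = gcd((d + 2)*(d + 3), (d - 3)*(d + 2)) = d + 2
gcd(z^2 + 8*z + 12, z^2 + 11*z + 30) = z + 6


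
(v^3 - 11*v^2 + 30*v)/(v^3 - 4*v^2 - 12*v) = (v - 5)/(v + 2)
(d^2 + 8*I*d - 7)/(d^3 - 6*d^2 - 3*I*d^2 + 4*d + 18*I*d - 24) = (d + 7*I)/(d^2 + d*(-6 - 4*I) + 24*I)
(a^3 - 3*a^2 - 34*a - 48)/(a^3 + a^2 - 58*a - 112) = (a + 3)/(a + 7)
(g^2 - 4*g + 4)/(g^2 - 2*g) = (g - 2)/g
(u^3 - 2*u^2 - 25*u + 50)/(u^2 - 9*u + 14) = (u^2 - 25)/(u - 7)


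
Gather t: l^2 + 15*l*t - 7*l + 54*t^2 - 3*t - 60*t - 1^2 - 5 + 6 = l^2 - 7*l + 54*t^2 + t*(15*l - 63)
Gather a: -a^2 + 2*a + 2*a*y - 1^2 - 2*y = -a^2 + a*(2*y + 2) - 2*y - 1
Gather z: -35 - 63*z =-63*z - 35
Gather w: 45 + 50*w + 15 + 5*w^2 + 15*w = 5*w^2 + 65*w + 60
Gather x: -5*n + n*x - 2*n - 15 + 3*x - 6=-7*n + x*(n + 3) - 21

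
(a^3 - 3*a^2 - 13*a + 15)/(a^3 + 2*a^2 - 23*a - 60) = (a - 1)/(a + 4)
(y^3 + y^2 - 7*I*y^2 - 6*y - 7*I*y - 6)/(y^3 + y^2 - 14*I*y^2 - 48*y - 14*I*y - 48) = (y - I)/(y - 8*I)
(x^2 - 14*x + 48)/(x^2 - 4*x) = (x^2 - 14*x + 48)/(x*(x - 4))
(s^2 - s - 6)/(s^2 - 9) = (s + 2)/(s + 3)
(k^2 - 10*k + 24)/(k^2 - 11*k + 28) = (k - 6)/(k - 7)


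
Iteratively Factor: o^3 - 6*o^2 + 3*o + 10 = (o - 2)*(o^2 - 4*o - 5) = (o - 5)*(o - 2)*(o + 1)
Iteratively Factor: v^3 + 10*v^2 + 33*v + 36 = (v + 3)*(v^2 + 7*v + 12) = (v + 3)*(v + 4)*(v + 3)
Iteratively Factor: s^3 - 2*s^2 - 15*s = (s + 3)*(s^2 - 5*s) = (s - 5)*(s + 3)*(s)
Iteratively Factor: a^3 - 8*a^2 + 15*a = (a - 3)*(a^2 - 5*a) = a*(a - 3)*(a - 5)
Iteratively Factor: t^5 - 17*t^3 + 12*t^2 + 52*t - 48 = (t + 2)*(t^4 - 2*t^3 - 13*t^2 + 38*t - 24) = (t - 1)*(t + 2)*(t^3 - t^2 - 14*t + 24) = (t - 2)*(t - 1)*(t + 2)*(t^2 + t - 12) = (t - 3)*(t - 2)*(t - 1)*(t + 2)*(t + 4)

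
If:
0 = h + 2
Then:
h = -2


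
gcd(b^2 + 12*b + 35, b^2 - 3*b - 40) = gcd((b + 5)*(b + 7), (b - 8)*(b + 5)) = b + 5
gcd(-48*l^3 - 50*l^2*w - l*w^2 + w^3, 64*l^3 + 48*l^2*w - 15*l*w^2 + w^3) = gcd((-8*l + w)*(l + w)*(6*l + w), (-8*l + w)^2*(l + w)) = -8*l^2 - 7*l*w + w^2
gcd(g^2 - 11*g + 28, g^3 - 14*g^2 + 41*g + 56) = g - 7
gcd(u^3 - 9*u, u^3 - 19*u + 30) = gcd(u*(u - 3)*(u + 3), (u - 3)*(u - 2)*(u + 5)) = u - 3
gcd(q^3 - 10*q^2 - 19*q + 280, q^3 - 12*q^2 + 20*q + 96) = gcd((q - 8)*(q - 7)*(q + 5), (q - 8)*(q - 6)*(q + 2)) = q - 8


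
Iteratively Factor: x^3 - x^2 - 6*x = (x - 3)*(x^2 + 2*x) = (x - 3)*(x + 2)*(x)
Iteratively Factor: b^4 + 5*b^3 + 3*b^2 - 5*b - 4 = (b + 1)*(b^3 + 4*b^2 - b - 4) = (b + 1)^2*(b^2 + 3*b - 4) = (b + 1)^2*(b + 4)*(b - 1)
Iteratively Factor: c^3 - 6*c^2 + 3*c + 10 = (c - 5)*(c^2 - c - 2) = (c - 5)*(c - 2)*(c + 1)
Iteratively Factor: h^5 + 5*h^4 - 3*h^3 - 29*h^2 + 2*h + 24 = (h + 3)*(h^4 + 2*h^3 - 9*h^2 - 2*h + 8) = (h - 1)*(h + 3)*(h^3 + 3*h^2 - 6*h - 8) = (h - 1)*(h + 3)*(h + 4)*(h^2 - h - 2) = (h - 2)*(h - 1)*(h + 3)*(h + 4)*(h + 1)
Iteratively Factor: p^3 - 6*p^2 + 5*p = (p)*(p^2 - 6*p + 5) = p*(p - 1)*(p - 5)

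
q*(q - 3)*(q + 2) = q^3 - q^2 - 6*q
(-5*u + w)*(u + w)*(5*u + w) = -25*u^3 - 25*u^2*w + u*w^2 + w^3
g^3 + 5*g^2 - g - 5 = (g - 1)*(g + 1)*(g + 5)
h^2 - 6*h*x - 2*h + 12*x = (h - 2)*(h - 6*x)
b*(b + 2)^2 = b^3 + 4*b^2 + 4*b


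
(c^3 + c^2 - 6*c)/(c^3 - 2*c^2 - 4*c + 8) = c*(c + 3)/(c^2 - 4)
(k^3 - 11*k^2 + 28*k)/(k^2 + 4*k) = (k^2 - 11*k + 28)/(k + 4)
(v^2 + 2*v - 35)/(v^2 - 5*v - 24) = (-v^2 - 2*v + 35)/(-v^2 + 5*v + 24)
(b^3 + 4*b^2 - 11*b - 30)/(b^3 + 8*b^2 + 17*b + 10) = (b - 3)/(b + 1)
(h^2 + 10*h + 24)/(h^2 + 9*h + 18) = (h + 4)/(h + 3)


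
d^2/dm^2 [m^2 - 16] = 2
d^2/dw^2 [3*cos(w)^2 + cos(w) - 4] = -cos(w) - 6*cos(2*w)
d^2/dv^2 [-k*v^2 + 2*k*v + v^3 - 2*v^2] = -2*k + 6*v - 4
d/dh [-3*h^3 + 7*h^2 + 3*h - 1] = -9*h^2 + 14*h + 3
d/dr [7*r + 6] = 7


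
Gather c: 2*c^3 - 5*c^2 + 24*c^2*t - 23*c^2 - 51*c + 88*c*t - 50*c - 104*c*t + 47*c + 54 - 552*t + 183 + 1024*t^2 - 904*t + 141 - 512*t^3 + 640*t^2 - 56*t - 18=2*c^3 + c^2*(24*t - 28) + c*(-16*t - 54) - 512*t^3 + 1664*t^2 - 1512*t + 360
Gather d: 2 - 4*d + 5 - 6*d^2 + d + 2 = -6*d^2 - 3*d + 9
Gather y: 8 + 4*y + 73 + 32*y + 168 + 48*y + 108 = 84*y + 357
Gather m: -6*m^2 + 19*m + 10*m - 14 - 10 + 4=-6*m^2 + 29*m - 20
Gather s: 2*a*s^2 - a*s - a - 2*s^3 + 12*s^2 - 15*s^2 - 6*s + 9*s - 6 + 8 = -a - 2*s^3 + s^2*(2*a - 3) + s*(3 - a) + 2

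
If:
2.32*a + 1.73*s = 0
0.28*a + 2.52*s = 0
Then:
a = 0.00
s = 0.00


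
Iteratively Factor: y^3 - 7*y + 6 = (y - 1)*(y^2 + y - 6) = (y - 1)*(y + 3)*(y - 2)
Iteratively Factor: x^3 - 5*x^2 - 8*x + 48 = (x - 4)*(x^2 - x - 12) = (x - 4)^2*(x + 3)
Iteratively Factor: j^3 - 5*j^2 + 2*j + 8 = (j - 4)*(j^2 - j - 2) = (j - 4)*(j - 2)*(j + 1)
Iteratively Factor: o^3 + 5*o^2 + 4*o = (o + 1)*(o^2 + 4*o) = o*(o + 1)*(o + 4)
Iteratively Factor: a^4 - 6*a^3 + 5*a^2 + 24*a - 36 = (a - 3)*(a^3 - 3*a^2 - 4*a + 12) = (a - 3)^2*(a^2 - 4) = (a - 3)^2*(a - 2)*(a + 2)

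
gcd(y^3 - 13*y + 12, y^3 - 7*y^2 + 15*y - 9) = y^2 - 4*y + 3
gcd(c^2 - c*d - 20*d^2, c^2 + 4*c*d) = c + 4*d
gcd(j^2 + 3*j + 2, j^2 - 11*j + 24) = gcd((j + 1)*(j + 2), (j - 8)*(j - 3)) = 1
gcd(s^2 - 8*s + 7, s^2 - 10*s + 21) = s - 7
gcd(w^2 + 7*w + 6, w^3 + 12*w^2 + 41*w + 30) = w^2 + 7*w + 6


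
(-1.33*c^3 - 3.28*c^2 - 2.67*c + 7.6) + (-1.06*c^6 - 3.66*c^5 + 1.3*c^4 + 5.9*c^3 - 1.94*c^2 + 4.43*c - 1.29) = -1.06*c^6 - 3.66*c^5 + 1.3*c^4 + 4.57*c^3 - 5.22*c^2 + 1.76*c + 6.31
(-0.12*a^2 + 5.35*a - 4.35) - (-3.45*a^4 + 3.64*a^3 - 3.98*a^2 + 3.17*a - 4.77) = 3.45*a^4 - 3.64*a^3 + 3.86*a^2 + 2.18*a + 0.42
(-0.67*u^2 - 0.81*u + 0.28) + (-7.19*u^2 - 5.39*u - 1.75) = -7.86*u^2 - 6.2*u - 1.47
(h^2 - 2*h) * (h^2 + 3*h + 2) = h^4 + h^3 - 4*h^2 - 4*h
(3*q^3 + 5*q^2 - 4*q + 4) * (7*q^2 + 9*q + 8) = 21*q^5 + 62*q^4 + 41*q^3 + 32*q^2 + 4*q + 32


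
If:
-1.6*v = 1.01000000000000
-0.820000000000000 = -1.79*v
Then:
No Solution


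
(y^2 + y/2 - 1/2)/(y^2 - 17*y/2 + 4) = (y + 1)/(y - 8)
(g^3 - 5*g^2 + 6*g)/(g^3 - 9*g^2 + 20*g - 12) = g*(g - 3)/(g^2 - 7*g + 6)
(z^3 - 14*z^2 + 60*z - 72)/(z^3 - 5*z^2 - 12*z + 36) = (z - 6)/(z + 3)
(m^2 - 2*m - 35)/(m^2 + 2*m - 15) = (m - 7)/(m - 3)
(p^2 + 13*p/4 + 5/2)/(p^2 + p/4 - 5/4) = (p + 2)/(p - 1)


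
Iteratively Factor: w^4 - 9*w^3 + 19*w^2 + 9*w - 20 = (w - 5)*(w^3 - 4*w^2 - w + 4) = (w - 5)*(w + 1)*(w^2 - 5*w + 4) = (w - 5)*(w - 1)*(w + 1)*(w - 4)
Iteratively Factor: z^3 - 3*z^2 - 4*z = (z - 4)*(z^2 + z) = (z - 4)*(z + 1)*(z)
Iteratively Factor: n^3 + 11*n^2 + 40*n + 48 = (n + 4)*(n^2 + 7*n + 12) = (n + 4)^2*(n + 3)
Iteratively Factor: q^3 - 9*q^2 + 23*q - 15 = (q - 5)*(q^2 - 4*q + 3) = (q - 5)*(q - 1)*(q - 3)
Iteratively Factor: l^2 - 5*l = (l - 5)*(l)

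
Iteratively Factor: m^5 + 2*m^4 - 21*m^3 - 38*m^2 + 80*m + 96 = (m + 3)*(m^4 - m^3 - 18*m^2 + 16*m + 32) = (m - 4)*(m + 3)*(m^3 + 3*m^2 - 6*m - 8) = (m - 4)*(m + 1)*(m + 3)*(m^2 + 2*m - 8) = (m - 4)*(m + 1)*(m + 3)*(m + 4)*(m - 2)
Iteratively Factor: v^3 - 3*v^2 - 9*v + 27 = (v - 3)*(v^2 - 9) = (v - 3)*(v + 3)*(v - 3)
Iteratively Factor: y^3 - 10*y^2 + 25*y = (y - 5)*(y^2 - 5*y) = y*(y - 5)*(y - 5)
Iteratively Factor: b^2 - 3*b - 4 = (b + 1)*(b - 4)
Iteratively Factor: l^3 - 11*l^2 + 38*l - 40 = (l - 5)*(l^2 - 6*l + 8) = (l - 5)*(l - 4)*(l - 2)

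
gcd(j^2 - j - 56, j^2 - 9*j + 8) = j - 8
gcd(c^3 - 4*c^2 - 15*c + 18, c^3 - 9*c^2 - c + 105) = c + 3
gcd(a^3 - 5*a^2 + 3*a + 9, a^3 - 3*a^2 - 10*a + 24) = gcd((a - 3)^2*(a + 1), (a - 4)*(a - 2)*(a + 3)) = 1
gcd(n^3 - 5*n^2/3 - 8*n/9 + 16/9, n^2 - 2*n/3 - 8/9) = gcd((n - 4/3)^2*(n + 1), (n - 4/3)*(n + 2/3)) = n - 4/3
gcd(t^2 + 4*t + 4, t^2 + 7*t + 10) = t + 2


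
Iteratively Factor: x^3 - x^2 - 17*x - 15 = (x + 3)*(x^2 - 4*x - 5) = (x - 5)*(x + 3)*(x + 1)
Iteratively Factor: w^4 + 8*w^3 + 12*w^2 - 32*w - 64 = (w - 2)*(w^3 + 10*w^2 + 32*w + 32) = (w - 2)*(w + 4)*(w^2 + 6*w + 8) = (w - 2)*(w + 4)^2*(w + 2)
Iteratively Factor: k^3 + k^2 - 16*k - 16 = (k + 4)*(k^2 - 3*k - 4) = (k - 4)*(k + 4)*(k + 1)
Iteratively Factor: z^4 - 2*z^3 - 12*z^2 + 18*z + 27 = (z + 1)*(z^3 - 3*z^2 - 9*z + 27) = (z - 3)*(z + 1)*(z^2 - 9) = (z - 3)*(z + 1)*(z + 3)*(z - 3)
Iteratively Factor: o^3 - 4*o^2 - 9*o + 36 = (o - 4)*(o^2 - 9) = (o - 4)*(o - 3)*(o + 3)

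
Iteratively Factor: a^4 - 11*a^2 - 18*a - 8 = (a + 1)*(a^3 - a^2 - 10*a - 8) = (a - 4)*(a + 1)*(a^2 + 3*a + 2) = (a - 4)*(a + 1)^2*(a + 2)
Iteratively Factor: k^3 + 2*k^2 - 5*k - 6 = (k + 1)*(k^2 + k - 6) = (k - 2)*(k + 1)*(k + 3)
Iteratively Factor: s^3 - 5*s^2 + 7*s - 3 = (s - 1)*(s^2 - 4*s + 3) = (s - 3)*(s - 1)*(s - 1)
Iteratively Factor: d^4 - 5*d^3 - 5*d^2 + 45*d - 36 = (d - 3)*(d^3 - 2*d^2 - 11*d + 12) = (d - 3)*(d - 1)*(d^2 - d - 12) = (d - 3)*(d - 1)*(d + 3)*(d - 4)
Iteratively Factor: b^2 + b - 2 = (b - 1)*(b + 2)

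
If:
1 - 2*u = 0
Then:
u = 1/2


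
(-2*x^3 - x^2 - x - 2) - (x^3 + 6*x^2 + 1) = -3*x^3 - 7*x^2 - x - 3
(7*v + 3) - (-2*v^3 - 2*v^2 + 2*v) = 2*v^3 + 2*v^2 + 5*v + 3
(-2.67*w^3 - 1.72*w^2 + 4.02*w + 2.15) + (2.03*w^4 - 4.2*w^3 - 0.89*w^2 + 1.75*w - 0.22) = 2.03*w^4 - 6.87*w^3 - 2.61*w^2 + 5.77*w + 1.93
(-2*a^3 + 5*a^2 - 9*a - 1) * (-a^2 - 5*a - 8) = 2*a^5 + 5*a^4 + 6*a^2 + 77*a + 8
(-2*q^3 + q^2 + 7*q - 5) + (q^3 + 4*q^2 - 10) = -q^3 + 5*q^2 + 7*q - 15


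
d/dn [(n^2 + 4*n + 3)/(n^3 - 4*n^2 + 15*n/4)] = 4*(-4*n^4 - 32*n^3 + 43*n^2 + 96*n - 45)/(n^2*(16*n^4 - 128*n^3 + 376*n^2 - 480*n + 225))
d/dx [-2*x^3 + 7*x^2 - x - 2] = -6*x^2 + 14*x - 1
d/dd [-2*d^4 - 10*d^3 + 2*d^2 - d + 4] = -8*d^3 - 30*d^2 + 4*d - 1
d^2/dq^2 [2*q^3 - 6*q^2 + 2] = 12*q - 12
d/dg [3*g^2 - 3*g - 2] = 6*g - 3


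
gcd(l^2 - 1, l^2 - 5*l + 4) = l - 1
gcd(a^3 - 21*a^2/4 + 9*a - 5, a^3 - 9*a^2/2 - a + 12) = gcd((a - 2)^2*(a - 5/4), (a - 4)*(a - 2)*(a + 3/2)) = a - 2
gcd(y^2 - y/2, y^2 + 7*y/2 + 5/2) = 1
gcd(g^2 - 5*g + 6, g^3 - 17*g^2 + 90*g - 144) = g - 3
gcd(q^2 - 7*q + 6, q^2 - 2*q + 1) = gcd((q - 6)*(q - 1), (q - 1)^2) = q - 1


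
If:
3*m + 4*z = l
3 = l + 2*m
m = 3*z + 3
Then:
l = 15/19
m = 21/19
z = -12/19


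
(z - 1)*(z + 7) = z^2 + 6*z - 7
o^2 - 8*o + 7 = (o - 7)*(o - 1)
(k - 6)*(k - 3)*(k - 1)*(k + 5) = k^4 - 5*k^3 - 23*k^2 + 117*k - 90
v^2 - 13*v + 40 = (v - 8)*(v - 5)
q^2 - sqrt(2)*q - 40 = (q - 5*sqrt(2))*(q + 4*sqrt(2))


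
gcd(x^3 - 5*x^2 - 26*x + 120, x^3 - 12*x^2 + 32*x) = x - 4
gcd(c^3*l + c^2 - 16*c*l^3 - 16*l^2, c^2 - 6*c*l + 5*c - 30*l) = 1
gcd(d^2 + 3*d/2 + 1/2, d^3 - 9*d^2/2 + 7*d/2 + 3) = d + 1/2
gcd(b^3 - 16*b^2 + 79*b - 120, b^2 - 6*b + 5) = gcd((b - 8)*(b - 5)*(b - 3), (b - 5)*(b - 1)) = b - 5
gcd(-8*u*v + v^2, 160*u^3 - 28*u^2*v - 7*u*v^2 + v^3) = 8*u - v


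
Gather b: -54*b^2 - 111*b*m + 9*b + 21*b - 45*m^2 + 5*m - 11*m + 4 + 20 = -54*b^2 + b*(30 - 111*m) - 45*m^2 - 6*m + 24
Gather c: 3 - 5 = -2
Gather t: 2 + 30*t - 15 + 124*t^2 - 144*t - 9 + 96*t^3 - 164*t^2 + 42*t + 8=96*t^3 - 40*t^2 - 72*t - 14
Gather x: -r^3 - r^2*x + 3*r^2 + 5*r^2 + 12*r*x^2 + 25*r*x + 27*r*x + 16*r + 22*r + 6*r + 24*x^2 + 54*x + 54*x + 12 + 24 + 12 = -r^3 + 8*r^2 + 44*r + x^2*(12*r + 24) + x*(-r^2 + 52*r + 108) + 48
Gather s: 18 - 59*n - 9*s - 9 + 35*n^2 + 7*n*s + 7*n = 35*n^2 - 52*n + s*(7*n - 9) + 9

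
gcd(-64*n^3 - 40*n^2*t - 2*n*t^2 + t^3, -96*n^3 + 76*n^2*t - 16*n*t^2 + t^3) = -8*n + t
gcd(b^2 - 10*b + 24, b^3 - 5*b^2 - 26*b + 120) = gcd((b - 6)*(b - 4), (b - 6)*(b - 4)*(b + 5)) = b^2 - 10*b + 24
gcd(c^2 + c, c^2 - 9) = 1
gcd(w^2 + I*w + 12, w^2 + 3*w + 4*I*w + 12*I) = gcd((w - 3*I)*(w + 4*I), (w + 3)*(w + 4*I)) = w + 4*I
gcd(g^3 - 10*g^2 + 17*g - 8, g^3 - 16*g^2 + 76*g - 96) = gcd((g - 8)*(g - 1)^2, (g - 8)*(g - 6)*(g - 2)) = g - 8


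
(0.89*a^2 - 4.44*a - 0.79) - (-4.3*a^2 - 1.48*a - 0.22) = 5.19*a^2 - 2.96*a - 0.57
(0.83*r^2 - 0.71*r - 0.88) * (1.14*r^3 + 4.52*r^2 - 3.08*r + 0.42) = 0.9462*r^5 + 2.9422*r^4 - 6.7688*r^3 - 1.4422*r^2 + 2.4122*r - 0.3696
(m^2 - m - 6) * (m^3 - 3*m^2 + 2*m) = m^5 - 4*m^4 - m^3 + 16*m^2 - 12*m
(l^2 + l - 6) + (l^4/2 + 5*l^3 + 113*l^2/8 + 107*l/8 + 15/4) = l^4/2 + 5*l^3 + 121*l^2/8 + 115*l/8 - 9/4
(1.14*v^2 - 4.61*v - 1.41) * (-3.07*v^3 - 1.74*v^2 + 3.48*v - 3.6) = -3.4998*v^5 + 12.1691*v^4 + 16.3173*v^3 - 17.6934*v^2 + 11.6892*v + 5.076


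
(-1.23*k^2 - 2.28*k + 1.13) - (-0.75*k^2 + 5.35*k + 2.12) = -0.48*k^2 - 7.63*k - 0.99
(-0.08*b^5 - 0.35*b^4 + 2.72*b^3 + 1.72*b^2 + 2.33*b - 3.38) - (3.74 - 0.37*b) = -0.08*b^5 - 0.35*b^4 + 2.72*b^3 + 1.72*b^2 + 2.7*b - 7.12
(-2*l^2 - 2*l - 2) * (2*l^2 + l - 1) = -4*l^4 - 6*l^3 - 4*l^2 + 2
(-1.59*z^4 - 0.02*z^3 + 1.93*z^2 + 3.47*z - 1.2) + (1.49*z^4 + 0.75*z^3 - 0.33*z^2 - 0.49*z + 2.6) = -0.1*z^4 + 0.73*z^3 + 1.6*z^2 + 2.98*z + 1.4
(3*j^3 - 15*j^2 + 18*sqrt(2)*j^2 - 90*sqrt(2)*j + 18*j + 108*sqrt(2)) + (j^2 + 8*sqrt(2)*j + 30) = 3*j^3 - 14*j^2 + 18*sqrt(2)*j^2 - 82*sqrt(2)*j + 18*j + 30 + 108*sqrt(2)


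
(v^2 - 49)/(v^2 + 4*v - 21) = (v - 7)/(v - 3)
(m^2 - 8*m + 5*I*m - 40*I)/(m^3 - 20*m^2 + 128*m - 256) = (m + 5*I)/(m^2 - 12*m + 32)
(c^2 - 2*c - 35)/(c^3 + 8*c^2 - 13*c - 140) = (c - 7)/(c^2 + 3*c - 28)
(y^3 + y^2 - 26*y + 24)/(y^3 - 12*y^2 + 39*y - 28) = (y + 6)/(y - 7)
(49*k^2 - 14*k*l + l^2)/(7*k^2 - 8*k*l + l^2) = (7*k - l)/(k - l)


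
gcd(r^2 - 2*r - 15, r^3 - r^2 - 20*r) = r - 5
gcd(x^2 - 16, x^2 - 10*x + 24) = x - 4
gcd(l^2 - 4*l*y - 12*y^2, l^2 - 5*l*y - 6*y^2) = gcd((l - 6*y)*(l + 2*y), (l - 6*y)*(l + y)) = -l + 6*y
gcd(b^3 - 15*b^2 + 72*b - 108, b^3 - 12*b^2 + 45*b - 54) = b^2 - 9*b + 18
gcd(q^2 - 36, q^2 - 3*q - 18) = q - 6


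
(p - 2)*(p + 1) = p^2 - p - 2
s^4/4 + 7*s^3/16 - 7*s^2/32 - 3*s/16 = s*(s/4 + 1/2)*(s - 3/4)*(s + 1/2)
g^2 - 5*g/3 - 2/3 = (g - 2)*(g + 1/3)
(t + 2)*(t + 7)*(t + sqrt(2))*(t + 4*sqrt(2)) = t^4 + 5*sqrt(2)*t^3 + 9*t^3 + 22*t^2 + 45*sqrt(2)*t^2 + 72*t + 70*sqrt(2)*t + 112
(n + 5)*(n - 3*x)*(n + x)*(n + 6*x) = n^4 + 4*n^3*x + 5*n^3 - 15*n^2*x^2 + 20*n^2*x - 18*n*x^3 - 75*n*x^2 - 90*x^3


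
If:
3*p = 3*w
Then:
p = w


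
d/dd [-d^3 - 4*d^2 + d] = -3*d^2 - 8*d + 1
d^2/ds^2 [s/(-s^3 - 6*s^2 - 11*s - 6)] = 2*(-s*(3*s^2 + 12*s + 11)^2 + (3*s^2 + 3*s*(s + 2) + 12*s + 11)*(s^3 + 6*s^2 + 11*s + 6))/(s^3 + 6*s^2 + 11*s + 6)^3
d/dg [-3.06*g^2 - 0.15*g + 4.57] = -6.12*g - 0.15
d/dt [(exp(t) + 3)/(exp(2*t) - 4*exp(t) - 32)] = (-2*(exp(t) - 2)*(exp(t) + 3) + exp(2*t) - 4*exp(t) - 32)*exp(t)/(-exp(2*t) + 4*exp(t) + 32)^2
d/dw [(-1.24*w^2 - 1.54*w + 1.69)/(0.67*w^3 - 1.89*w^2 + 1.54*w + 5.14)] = (0.8308*w^4 + 2.0636*w^3 - 8.2171*w^2 - 6.359*w - 10.5182)/(0.4489*w^6 - 2.5326*w^5 + 5.6357*w^4 + 1.0664*w^3 - 17.0576*w^2 + 15.8312*w + 26.4196)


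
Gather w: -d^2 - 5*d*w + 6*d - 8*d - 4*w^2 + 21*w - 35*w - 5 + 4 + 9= -d^2 - 2*d - 4*w^2 + w*(-5*d - 14) + 8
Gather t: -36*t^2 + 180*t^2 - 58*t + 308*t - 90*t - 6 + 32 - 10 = 144*t^2 + 160*t + 16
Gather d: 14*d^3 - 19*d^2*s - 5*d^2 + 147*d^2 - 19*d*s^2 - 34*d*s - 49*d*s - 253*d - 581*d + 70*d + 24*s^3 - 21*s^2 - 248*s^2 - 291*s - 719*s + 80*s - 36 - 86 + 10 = 14*d^3 + d^2*(142 - 19*s) + d*(-19*s^2 - 83*s - 764) + 24*s^3 - 269*s^2 - 930*s - 112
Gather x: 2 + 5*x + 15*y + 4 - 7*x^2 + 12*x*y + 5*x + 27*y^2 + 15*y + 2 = -7*x^2 + x*(12*y + 10) + 27*y^2 + 30*y + 8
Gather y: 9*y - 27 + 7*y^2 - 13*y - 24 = 7*y^2 - 4*y - 51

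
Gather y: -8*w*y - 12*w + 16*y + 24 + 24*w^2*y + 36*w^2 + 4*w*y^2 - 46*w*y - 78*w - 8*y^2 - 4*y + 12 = 36*w^2 - 90*w + y^2*(4*w - 8) + y*(24*w^2 - 54*w + 12) + 36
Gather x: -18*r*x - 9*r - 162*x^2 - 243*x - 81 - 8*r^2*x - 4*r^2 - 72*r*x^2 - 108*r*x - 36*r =-4*r^2 - 45*r + x^2*(-72*r - 162) + x*(-8*r^2 - 126*r - 243) - 81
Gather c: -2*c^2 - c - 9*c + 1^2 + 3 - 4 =-2*c^2 - 10*c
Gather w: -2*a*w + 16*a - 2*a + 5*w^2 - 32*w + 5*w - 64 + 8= 14*a + 5*w^2 + w*(-2*a - 27) - 56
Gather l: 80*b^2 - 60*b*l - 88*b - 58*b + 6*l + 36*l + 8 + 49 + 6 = 80*b^2 - 146*b + l*(42 - 60*b) + 63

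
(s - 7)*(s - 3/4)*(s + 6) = s^3 - 7*s^2/4 - 165*s/4 + 63/2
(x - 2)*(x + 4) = x^2 + 2*x - 8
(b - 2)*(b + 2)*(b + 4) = b^3 + 4*b^2 - 4*b - 16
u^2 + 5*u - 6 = (u - 1)*(u + 6)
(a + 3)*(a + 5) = a^2 + 8*a + 15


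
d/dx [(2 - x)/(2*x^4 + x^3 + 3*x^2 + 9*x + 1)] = (-2*x^4 - x^3 - 3*x^2 - 9*x + (x - 2)*(8*x^3 + 3*x^2 + 6*x + 9) - 1)/(2*x^4 + x^3 + 3*x^2 + 9*x + 1)^2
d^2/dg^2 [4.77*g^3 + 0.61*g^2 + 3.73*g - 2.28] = 28.62*g + 1.22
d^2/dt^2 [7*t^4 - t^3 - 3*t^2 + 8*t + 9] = 84*t^2 - 6*t - 6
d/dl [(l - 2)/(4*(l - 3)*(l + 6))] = (-l^2/4 + l - 3)/(l^4 + 6*l^3 - 27*l^2 - 108*l + 324)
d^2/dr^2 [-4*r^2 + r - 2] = -8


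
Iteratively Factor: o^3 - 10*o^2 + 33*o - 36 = (o - 4)*(o^2 - 6*o + 9) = (o - 4)*(o - 3)*(o - 3)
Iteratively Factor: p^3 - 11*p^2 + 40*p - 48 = (p - 4)*(p^2 - 7*p + 12) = (p - 4)*(p - 3)*(p - 4)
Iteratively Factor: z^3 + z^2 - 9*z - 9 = (z + 3)*(z^2 - 2*z - 3) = (z - 3)*(z + 3)*(z + 1)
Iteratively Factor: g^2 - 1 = (g + 1)*(g - 1)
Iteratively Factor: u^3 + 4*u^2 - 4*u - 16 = (u + 2)*(u^2 + 2*u - 8) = (u - 2)*(u + 2)*(u + 4)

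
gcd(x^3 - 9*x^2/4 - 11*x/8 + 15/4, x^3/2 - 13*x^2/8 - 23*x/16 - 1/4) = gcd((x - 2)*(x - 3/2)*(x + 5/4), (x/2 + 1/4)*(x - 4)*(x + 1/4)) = 1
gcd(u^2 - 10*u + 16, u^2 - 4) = u - 2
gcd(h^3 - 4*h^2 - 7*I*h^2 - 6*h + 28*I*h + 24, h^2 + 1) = h - I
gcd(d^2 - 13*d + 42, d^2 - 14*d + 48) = d - 6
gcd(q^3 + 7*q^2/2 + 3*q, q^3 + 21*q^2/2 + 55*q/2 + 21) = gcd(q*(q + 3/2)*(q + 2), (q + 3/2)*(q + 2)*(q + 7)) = q^2 + 7*q/2 + 3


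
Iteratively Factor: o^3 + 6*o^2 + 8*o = (o + 2)*(o^2 + 4*o) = (o + 2)*(o + 4)*(o)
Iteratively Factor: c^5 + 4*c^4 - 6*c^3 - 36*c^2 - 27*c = (c + 3)*(c^4 + c^3 - 9*c^2 - 9*c) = (c + 3)^2*(c^3 - 2*c^2 - 3*c) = (c - 3)*(c + 3)^2*(c^2 + c) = (c - 3)*(c + 1)*(c + 3)^2*(c)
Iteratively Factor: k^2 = (k)*(k)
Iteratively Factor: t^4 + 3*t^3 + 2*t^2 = (t)*(t^3 + 3*t^2 + 2*t) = t*(t + 2)*(t^2 + t) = t*(t + 1)*(t + 2)*(t)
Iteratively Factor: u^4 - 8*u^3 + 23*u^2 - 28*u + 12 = (u - 1)*(u^3 - 7*u^2 + 16*u - 12) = (u - 2)*(u - 1)*(u^2 - 5*u + 6) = (u - 2)^2*(u - 1)*(u - 3)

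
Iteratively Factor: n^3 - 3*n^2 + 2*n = (n)*(n^2 - 3*n + 2) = n*(n - 1)*(n - 2)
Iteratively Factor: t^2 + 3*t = (t + 3)*(t)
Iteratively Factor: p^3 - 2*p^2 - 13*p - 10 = (p - 5)*(p^2 + 3*p + 2) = (p - 5)*(p + 2)*(p + 1)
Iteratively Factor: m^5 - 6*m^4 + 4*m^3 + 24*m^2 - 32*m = (m - 2)*(m^4 - 4*m^3 - 4*m^2 + 16*m) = m*(m - 2)*(m^3 - 4*m^2 - 4*m + 16) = m*(m - 2)*(m + 2)*(m^2 - 6*m + 8) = m*(m - 4)*(m - 2)*(m + 2)*(m - 2)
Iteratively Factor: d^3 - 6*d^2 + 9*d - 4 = (d - 4)*(d^2 - 2*d + 1) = (d - 4)*(d - 1)*(d - 1)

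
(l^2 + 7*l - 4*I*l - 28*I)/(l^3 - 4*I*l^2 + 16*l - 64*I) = (l + 7)/(l^2 + 16)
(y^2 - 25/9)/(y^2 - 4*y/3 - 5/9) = (3*y + 5)/(3*y + 1)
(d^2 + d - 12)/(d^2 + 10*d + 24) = (d - 3)/(d + 6)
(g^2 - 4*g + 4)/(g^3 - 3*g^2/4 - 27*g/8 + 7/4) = 8*(g - 2)/(8*g^2 + 10*g - 7)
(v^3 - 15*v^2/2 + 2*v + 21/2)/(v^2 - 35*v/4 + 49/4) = 2*(2*v^2 - v - 3)/(4*v - 7)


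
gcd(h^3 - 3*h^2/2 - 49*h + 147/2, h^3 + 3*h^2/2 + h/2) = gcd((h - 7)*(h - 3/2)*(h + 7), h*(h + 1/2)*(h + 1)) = 1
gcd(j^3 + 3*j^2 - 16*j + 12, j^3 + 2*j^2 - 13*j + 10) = j^2 - 3*j + 2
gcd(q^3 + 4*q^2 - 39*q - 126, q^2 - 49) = q + 7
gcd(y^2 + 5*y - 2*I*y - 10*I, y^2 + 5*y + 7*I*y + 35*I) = y + 5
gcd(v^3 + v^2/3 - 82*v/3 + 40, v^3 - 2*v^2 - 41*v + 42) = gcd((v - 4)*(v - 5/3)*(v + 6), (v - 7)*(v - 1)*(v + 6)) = v + 6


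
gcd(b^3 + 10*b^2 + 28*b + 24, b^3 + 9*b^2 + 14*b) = b + 2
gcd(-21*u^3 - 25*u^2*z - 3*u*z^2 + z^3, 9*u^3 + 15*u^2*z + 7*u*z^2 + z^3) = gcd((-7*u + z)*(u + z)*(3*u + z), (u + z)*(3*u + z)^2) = 3*u^2 + 4*u*z + z^2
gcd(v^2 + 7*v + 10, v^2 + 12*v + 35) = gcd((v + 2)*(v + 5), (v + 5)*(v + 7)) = v + 5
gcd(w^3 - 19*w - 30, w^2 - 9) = w + 3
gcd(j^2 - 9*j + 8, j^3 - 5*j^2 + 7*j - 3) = j - 1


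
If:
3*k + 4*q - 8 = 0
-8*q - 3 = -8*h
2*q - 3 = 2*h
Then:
No Solution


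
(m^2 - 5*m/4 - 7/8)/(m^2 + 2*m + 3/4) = (4*m - 7)/(2*(2*m + 3))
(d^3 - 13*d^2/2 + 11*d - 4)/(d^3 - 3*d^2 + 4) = (d^2 - 9*d/2 + 2)/(d^2 - d - 2)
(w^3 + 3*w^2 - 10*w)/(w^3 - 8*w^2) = (w^2 + 3*w - 10)/(w*(w - 8))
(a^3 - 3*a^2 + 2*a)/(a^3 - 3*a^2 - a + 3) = a*(a - 2)/(a^2 - 2*a - 3)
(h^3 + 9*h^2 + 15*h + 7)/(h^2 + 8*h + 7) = h + 1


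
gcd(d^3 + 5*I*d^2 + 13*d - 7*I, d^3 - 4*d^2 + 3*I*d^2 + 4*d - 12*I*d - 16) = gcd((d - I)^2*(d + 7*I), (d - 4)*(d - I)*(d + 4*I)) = d - I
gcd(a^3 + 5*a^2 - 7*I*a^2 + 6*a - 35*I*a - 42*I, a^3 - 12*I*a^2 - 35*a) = a - 7*I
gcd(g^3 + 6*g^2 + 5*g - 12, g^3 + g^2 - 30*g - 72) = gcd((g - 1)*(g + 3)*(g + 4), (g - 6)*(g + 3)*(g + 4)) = g^2 + 7*g + 12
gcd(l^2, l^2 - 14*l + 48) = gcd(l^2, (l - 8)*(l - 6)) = 1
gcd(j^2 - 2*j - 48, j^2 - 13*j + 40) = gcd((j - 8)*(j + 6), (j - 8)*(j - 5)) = j - 8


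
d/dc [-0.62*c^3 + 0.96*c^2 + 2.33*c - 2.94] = -1.86*c^2 + 1.92*c + 2.33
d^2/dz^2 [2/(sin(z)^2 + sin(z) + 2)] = 2*(-4*sin(z)^4 - 3*sin(z)^3 + 13*sin(z)^2 + 8*sin(z) - 2)/(sin(z)^2 + sin(z) + 2)^3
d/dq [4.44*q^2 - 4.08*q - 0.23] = 8.88*q - 4.08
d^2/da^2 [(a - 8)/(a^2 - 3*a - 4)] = 2*((11 - 3*a)*(-a^2 + 3*a + 4) - (a - 8)*(2*a - 3)^2)/(-a^2 + 3*a + 4)^3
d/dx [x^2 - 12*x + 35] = 2*x - 12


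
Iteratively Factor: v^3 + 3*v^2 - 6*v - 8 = (v - 2)*(v^2 + 5*v + 4) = (v - 2)*(v + 1)*(v + 4)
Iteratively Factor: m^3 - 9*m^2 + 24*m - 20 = (m - 2)*(m^2 - 7*m + 10) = (m - 5)*(m - 2)*(m - 2)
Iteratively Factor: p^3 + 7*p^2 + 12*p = (p + 4)*(p^2 + 3*p) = (p + 3)*(p + 4)*(p)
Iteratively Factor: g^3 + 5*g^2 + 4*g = (g)*(g^2 + 5*g + 4) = g*(g + 1)*(g + 4)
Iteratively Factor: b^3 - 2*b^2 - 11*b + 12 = (b - 1)*(b^2 - b - 12) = (b - 1)*(b + 3)*(b - 4)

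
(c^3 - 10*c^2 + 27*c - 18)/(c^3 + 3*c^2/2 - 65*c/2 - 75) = 2*(c^2 - 4*c + 3)/(2*c^2 + 15*c + 25)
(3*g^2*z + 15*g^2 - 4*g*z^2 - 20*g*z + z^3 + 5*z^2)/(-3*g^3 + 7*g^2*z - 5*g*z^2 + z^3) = (z + 5)/(-g + z)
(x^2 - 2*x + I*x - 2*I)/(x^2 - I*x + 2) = (x - 2)/(x - 2*I)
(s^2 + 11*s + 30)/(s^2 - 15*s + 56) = (s^2 + 11*s + 30)/(s^2 - 15*s + 56)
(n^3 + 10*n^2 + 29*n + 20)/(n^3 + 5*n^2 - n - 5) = (n + 4)/(n - 1)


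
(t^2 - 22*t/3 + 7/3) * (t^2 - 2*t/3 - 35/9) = t^4 - 8*t^3 + 10*t^2/3 + 728*t/27 - 245/27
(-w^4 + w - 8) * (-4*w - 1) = 4*w^5 + w^4 - 4*w^2 + 31*w + 8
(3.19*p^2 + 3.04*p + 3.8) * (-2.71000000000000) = -8.6449*p^2 - 8.2384*p - 10.298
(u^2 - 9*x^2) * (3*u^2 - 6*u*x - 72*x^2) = 3*u^4 - 6*u^3*x - 99*u^2*x^2 + 54*u*x^3 + 648*x^4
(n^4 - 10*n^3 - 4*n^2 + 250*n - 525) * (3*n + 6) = 3*n^5 - 24*n^4 - 72*n^3 + 726*n^2 - 75*n - 3150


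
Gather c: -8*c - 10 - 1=-8*c - 11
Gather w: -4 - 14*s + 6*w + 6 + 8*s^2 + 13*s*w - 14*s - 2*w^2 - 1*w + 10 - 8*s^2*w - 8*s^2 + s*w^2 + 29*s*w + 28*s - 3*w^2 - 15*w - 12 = w^2*(s - 5) + w*(-8*s^2 + 42*s - 10)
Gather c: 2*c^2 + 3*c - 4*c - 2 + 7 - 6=2*c^2 - c - 1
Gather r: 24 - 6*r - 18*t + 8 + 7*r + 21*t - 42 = r + 3*t - 10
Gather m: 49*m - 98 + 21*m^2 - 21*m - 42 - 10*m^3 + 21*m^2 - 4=-10*m^3 + 42*m^2 + 28*m - 144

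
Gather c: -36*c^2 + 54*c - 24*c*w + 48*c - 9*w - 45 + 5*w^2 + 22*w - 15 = -36*c^2 + c*(102 - 24*w) + 5*w^2 + 13*w - 60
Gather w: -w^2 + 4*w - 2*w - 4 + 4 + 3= -w^2 + 2*w + 3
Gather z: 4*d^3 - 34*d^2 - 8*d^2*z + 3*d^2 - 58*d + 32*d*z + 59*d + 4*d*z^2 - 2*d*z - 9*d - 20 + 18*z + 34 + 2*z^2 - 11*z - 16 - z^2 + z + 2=4*d^3 - 31*d^2 - 8*d + z^2*(4*d + 1) + z*(-8*d^2 + 30*d + 8)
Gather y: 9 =9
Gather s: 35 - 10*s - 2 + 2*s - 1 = 32 - 8*s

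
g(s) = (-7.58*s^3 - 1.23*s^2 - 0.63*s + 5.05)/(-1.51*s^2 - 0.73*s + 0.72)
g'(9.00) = 4.99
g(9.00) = 43.90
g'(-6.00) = 4.85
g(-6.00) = -32.52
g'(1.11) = 8.01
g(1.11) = 3.86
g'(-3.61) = 4.37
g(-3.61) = -21.31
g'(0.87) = 14.63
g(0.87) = 1.34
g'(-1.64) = -6.32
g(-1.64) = -16.89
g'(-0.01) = 5.86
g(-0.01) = 6.95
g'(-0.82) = -215.19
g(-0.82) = 29.41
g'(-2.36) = 2.51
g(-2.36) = -16.64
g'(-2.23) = 1.95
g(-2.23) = -16.35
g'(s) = (3.02*s + 0.73)*(-7.58*s^3 - 1.23*s^2 - 0.63*s + 5.05)/(-1.51*s^2 - 0.73*s + 0.72)^2 + (-22.74*s^2 - 2.46*s - 0.63)/(-1.51*s^2 - 0.73*s + 0.72) = (11.4458*s^4 + 11.0668*s^3 - 16.4262*s^2 + 13.4798*s + 3.2329)/(2.2801*s^4 + 2.2046*s^3 - 1.6415*s^2 - 1.0512*s + 0.5184)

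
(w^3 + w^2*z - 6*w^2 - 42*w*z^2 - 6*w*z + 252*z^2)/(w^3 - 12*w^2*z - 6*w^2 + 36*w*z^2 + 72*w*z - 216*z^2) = (-w - 7*z)/(-w + 6*z)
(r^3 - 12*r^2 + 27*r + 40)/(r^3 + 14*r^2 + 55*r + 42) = (r^2 - 13*r + 40)/(r^2 + 13*r + 42)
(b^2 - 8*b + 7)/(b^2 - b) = (b - 7)/b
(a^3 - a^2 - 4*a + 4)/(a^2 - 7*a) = (a^3 - a^2 - 4*a + 4)/(a*(a - 7))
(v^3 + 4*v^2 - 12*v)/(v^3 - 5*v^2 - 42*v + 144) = v*(v - 2)/(v^2 - 11*v + 24)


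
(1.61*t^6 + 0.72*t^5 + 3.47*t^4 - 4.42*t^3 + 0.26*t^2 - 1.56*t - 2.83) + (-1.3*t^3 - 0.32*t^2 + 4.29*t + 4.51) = 1.61*t^6 + 0.72*t^5 + 3.47*t^4 - 5.72*t^3 - 0.06*t^2 + 2.73*t + 1.68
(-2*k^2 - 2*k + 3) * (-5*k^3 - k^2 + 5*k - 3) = 10*k^5 + 12*k^4 - 23*k^3 - 7*k^2 + 21*k - 9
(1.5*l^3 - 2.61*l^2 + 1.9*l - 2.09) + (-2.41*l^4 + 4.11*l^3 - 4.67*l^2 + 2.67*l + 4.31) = -2.41*l^4 + 5.61*l^3 - 7.28*l^2 + 4.57*l + 2.22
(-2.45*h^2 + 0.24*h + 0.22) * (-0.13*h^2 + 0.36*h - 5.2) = 0.3185*h^4 - 0.9132*h^3 + 12.7978*h^2 - 1.1688*h - 1.144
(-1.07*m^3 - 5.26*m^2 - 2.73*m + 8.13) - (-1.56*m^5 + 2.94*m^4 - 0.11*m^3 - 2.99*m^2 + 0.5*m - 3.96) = 1.56*m^5 - 2.94*m^4 - 0.96*m^3 - 2.27*m^2 - 3.23*m + 12.09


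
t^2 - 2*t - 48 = (t - 8)*(t + 6)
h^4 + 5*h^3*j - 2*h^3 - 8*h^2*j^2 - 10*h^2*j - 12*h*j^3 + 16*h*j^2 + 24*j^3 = (h - 2)*(h - 2*j)*(h + j)*(h + 6*j)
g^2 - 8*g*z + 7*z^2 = (g - 7*z)*(g - z)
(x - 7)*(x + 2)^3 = x^4 - x^3 - 30*x^2 - 76*x - 56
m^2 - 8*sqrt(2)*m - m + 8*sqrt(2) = (m - 1)*(m - 8*sqrt(2))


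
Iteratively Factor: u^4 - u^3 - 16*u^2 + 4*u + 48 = (u - 2)*(u^3 + u^2 - 14*u - 24) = (u - 2)*(u + 2)*(u^2 - u - 12) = (u - 4)*(u - 2)*(u + 2)*(u + 3)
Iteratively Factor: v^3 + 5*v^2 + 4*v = (v + 4)*(v^2 + v) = (v + 1)*(v + 4)*(v)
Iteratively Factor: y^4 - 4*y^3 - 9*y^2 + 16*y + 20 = (y - 2)*(y^3 - 2*y^2 - 13*y - 10) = (y - 2)*(y + 2)*(y^2 - 4*y - 5) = (y - 2)*(y + 1)*(y + 2)*(y - 5)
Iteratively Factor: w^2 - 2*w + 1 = (w - 1)*(w - 1)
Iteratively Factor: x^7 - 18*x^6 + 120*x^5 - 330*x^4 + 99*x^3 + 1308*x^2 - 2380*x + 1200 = (x - 3)*(x^6 - 15*x^5 + 75*x^4 - 105*x^3 - 216*x^2 + 660*x - 400) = (x - 3)*(x + 2)*(x^5 - 17*x^4 + 109*x^3 - 323*x^2 + 430*x - 200) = (x - 3)*(x - 2)*(x + 2)*(x^4 - 15*x^3 + 79*x^2 - 165*x + 100) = (x - 5)*(x - 3)*(x - 2)*(x + 2)*(x^3 - 10*x^2 + 29*x - 20) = (x - 5)^2*(x - 3)*(x - 2)*(x + 2)*(x^2 - 5*x + 4) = (x - 5)^2*(x - 3)*(x - 2)*(x - 1)*(x + 2)*(x - 4)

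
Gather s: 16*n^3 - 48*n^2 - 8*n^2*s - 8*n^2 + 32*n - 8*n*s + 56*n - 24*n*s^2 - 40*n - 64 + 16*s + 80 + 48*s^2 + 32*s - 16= 16*n^3 - 56*n^2 + 48*n + s^2*(48 - 24*n) + s*(-8*n^2 - 8*n + 48)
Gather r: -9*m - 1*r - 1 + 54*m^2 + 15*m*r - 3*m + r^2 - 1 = 54*m^2 - 12*m + r^2 + r*(15*m - 1) - 2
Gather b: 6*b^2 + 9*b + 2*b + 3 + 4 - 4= 6*b^2 + 11*b + 3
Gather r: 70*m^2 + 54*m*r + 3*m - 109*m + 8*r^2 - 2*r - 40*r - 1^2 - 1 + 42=70*m^2 - 106*m + 8*r^2 + r*(54*m - 42) + 40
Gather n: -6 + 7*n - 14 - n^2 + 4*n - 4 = -n^2 + 11*n - 24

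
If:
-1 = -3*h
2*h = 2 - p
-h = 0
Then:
No Solution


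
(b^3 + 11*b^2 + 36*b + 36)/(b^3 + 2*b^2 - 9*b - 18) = (b + 6)/(b - 3)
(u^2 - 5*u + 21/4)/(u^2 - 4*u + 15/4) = (2*u - 7)/(2*u - 5)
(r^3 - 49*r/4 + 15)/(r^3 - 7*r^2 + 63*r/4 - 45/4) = (r + 4)/(r - 3)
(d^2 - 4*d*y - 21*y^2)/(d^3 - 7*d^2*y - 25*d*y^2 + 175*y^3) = (-d - 3*y)/(-d^2 + 25*y^2)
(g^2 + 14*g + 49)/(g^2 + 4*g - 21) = (g + 7)/(g - 3)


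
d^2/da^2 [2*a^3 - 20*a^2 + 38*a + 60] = 12*a - 40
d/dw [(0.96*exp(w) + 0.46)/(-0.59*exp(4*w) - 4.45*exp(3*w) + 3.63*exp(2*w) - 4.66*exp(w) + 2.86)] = (1.6992*exp(4*w) + 9.6296*exp(3*w) + 2.6562*exp(2*w) - 3.3396*exp(w) + 4.8892)*exp(w)/(0.3481*exp(8*w) + 5.251*exp(7*w) + 15.5191*exp(6*w) - 26.8082*exp(5*w) + 51.2761*exp(4*w) - 59.2856*exp(3*w) + 42.4792*exp(2*w) - 26.6552*exp(w) + 8.1796)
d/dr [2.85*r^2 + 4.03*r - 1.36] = 5.7*r + 4.03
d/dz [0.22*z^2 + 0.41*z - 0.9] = 0.44*z + 0.41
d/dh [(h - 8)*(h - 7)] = 2*h - 15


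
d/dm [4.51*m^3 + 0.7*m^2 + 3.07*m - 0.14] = 13.53*m^2 + 1.4*m + 3.07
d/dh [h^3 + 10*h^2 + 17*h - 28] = 3*h^2 + 20*h + 17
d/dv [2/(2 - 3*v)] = 6/(3*v - 2)^2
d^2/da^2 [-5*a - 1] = 0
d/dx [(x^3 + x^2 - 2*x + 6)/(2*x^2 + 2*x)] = (x^4 + 2*x^3 + 3*x^2 - 12*x - 6)/(2*x^2*(x^2 + 2*x + 1))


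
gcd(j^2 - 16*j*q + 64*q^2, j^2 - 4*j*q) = 1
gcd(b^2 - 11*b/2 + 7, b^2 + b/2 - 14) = b - 7/2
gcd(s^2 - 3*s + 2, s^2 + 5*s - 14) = s - 2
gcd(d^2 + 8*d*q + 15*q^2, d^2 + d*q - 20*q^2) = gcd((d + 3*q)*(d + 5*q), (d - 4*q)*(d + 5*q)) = d + 5*q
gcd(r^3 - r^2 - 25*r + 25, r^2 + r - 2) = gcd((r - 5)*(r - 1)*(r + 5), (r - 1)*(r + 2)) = r - 1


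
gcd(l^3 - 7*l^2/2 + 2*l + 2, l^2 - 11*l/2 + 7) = l - 2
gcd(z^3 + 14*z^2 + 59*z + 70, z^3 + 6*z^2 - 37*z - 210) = z^2 + 12*z + 35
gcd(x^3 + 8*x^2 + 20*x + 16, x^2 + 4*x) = x + 4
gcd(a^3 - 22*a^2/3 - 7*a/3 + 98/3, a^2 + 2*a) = a + 2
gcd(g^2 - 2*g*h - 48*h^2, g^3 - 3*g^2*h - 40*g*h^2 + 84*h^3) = g + 6*h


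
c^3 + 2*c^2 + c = c*(c + 1)^2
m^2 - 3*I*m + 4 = (m - 4*I)*(m + I)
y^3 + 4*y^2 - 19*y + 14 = (y - 2)*(y - 1)*(y + 7)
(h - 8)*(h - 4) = h^2 - 12*h + 32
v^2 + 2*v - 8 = (v - 2)*(v + 4)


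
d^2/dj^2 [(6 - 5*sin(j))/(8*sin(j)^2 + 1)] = (2880*sin(j)^5 - 1536*sin(j)^4 + 2496*sin(j)^2 - 2015*sin(j) + 1020*sin(3*j) - 160*sin(5*j) - 96)/(8*sin(j)^2 + 1)^3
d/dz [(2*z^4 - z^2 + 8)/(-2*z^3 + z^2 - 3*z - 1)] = (2*z*(1 - 4*z^2)*(2*z^3 - z^2 + 3*z + 1) + (6*z^2 - 2*z + 3)*(2*z^4 - z^2 + 8))/(2*z^3 - z^2 + 3*z + 1)^2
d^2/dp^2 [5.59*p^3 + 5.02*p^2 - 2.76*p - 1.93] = 33.54*p + 10.04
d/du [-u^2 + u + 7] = 1 - 2*u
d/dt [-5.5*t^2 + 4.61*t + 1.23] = 4.61 - 11.0*t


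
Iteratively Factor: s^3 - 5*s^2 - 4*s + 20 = (s - 5)*(s^2 - 4) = (s - 5)*(s + 2)*(s - 2)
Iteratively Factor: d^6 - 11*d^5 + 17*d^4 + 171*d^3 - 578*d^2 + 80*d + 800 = (d - 2)*(d^5 - 9*d^4 - d^3 + 169*d^2 - 240*d - 400) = (d - 5)*(d - 2)*(d^4 - 4*d^3 - 21*d^2 + 64*d + 80) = (d - 5)*(d - 2)*(d + 1)*(d^3 - 5*d^2 - 16*d + 80) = (d - 5)*(d - 4)*(d - 2)*(d + 1)*(d^2 - d - 20) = (d - 5)^2*(d - 4)*(d - 2)*(d + 1)*(d + 4)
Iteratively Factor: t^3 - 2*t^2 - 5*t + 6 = (t + 2)*(t^2 - 4*t + 3) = (t - 1)*(t + 2)*(t - 3)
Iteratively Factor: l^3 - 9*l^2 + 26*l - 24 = (l - 2)*(l^2 - 7*l + 12) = (l - 4)*(l - 2)*(l - 3)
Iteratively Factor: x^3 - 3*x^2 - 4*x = (x)*(x^2 - 3*x - 4) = x*(x - 4)*(x + 1)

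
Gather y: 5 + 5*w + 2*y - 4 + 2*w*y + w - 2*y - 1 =2*w*y + 6*w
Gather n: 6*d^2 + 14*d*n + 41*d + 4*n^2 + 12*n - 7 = 6*d^2 + 41*d + 4*n^2 + n*(14*d + 12) - 7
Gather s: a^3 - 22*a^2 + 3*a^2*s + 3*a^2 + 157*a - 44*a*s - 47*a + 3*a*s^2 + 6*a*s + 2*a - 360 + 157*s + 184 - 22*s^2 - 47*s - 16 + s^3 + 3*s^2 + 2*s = a^3 - 19*a^2 + 112*a + s^3 + s^2*(3*a - 19) + s*(3*a^2 - 38*a + 112) - 192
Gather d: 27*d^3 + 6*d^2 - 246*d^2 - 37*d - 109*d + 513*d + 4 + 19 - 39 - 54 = 27*d^3 - 240*d^2 + 367*d - 70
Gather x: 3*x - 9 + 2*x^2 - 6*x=2*x^2 - 3*x - 9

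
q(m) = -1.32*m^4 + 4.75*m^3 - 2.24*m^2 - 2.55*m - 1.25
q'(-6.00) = 1677.81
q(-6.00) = -2803.31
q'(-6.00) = 1677.81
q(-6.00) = -2803.31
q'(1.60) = 5.14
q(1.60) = -0.26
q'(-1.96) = 100.73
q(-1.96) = -60.10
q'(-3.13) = 312.99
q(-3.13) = -287.56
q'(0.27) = -2.82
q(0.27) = -2.02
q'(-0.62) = 6.96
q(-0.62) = -1.86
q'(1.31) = 4.17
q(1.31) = -1.64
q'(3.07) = -34.77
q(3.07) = -10.01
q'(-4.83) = 946.47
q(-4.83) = -1294.81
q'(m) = -5.28*m^3 + 14.25*m^2 - 4.48*m - 2.55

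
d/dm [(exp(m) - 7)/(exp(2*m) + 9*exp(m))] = (-exp(2*m) + 14*exp(m) + 63)*exp(-m)/(exp(2*m) + 18*exp(m) + 81)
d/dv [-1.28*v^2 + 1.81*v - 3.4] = 1.81 - 2.56*v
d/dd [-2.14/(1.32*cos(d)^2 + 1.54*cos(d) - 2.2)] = -(5.6496*cos(d) + 3.2956)*sin(d)/(1.32*cos(d)^2 + 1.54*cos(d) - 2.2)^2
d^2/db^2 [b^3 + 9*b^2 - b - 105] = 6*b + 18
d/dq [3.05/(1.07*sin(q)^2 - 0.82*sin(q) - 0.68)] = (2.501 - 6.527*sin(q))*cos(q)/(-1.07*sin(q)^2 + 0.82*sin(q) + 0.68)^2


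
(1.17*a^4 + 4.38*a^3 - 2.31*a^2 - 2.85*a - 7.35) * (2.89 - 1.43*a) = -1.6731*a^5 - 2.8821*a^4 + 15.9615*a^3 - 2.6004*a^2 + 2.274*a - 21.2415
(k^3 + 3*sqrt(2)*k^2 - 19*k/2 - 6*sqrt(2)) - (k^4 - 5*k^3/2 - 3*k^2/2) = -k^4 + 7*k^3/2 + 3*k^2/2 + 3*sqrt(2)*k^2 - 19*k/2 - 6*sqrt(2)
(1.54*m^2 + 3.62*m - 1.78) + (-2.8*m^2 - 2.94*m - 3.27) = -1.26*m^2 + 0.68*m - 5.05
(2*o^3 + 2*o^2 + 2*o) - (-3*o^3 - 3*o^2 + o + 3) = 5*o^3 + 5*o^2 + o - 3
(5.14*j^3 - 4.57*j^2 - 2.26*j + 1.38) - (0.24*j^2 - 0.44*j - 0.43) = 5.14*j^3 - 4.81*j^2 - 1.82*j + 1.81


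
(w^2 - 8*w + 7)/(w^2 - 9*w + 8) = (w - 7)/(w - 8)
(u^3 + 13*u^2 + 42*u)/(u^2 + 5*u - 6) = u*(u + 7)/(u - 1)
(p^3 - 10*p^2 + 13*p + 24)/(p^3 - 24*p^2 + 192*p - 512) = (p^2 - 2*p - 3)/(p^2 - 16*p + 64)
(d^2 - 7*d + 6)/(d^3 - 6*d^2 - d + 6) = 1/(d + 1)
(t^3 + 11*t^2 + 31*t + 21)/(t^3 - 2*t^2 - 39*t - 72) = (t^2 + 8*t + 7)/(t^2 - 5*t - 24)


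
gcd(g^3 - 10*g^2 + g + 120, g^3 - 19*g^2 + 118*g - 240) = g^2 - 13*g + 40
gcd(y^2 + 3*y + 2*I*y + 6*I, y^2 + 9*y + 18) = y + 3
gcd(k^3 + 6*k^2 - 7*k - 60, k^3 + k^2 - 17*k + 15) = k^2 + 2*k - 15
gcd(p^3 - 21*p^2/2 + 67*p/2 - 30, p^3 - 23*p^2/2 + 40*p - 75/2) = p^2 - 13*p/2 + 15/2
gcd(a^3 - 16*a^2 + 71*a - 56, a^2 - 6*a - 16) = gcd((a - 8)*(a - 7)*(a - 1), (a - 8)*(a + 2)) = a - 8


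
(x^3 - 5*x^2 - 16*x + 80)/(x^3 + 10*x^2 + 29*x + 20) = (x^2 - 9*x + 20)/(x^2 + 6*x + 5)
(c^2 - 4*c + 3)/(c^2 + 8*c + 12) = (c^2 - 4*c + 3)/(c^2 + 8*c + 12)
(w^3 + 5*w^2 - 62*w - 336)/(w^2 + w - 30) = (w^2 - w - 56)/(w - 5)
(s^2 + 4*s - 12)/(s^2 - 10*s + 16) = (s + 6)/(s - 8)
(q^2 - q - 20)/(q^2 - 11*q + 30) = (q + 4)/(q - 6)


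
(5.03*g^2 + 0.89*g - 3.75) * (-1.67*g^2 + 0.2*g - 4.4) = -8.4001*g^4 - 0.4803*g^3 - 15.6915*g^2 - 4.666*g + 16.5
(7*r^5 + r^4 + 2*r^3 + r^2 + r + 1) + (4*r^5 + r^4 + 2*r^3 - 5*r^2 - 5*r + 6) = 11*r^5 + 2*r^4 + 4*r^3 - 4*r^2 - 4*r + 7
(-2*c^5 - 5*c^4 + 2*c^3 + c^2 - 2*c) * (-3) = 6*c^5 + 15*c^4 - 6*c^3 - 3*c^2 + 6*c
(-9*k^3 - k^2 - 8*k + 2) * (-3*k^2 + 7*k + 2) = 27*k^5 - 60*k^4 - k^3 - 64*k^2 - 2*k + 4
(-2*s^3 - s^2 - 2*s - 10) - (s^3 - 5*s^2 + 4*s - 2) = -3*s^3 + 4*s^2 - 6*s - 8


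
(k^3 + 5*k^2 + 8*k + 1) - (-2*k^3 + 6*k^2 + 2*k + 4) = 3*k^3 - k^2 + 6*k - 3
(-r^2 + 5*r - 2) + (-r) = -r^2 + 4*r - 2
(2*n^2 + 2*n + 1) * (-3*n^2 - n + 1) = -6*n^4 - 8*n^3 - 3*n^2 + n + 1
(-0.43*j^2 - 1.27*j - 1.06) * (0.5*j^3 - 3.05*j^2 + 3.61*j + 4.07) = -0.215*j^5 + 0.6765*j^4 + 1.7912*j^3 - 3.1018*j^2 - 8.9955*j - 4.3142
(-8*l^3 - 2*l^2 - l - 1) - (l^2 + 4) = -8*l^3 - 3*l^2 - l - 5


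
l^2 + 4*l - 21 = (l - 3)*(l + 7)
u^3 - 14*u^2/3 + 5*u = u*(u - 3)*(u - 5/3)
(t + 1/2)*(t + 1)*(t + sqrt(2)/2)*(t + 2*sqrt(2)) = t^4 + 3*t^3/2 + 5*sqrt(2)*t^3/2 + 5*t^2/2 + 15*sqrt(2)*t^2/4 + 5*sqrt(2)*t/4 + 3*t + 1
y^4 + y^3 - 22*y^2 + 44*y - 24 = (y - 2)^2*(y - 1)*(y + 6)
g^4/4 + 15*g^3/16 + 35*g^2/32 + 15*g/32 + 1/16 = (g/4 + 1/2)*(g + 1/4)*(g + 1/2)*(g + 1)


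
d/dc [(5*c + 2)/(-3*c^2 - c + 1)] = (-15*c^2 - 5*c + (5*c + 2)*(6*c + 1) + 5)/(3*c^2 + c - 1)^2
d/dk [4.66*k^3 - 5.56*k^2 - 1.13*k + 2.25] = 13.98*k^2 - 11.12*k - 1.13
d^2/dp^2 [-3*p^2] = -6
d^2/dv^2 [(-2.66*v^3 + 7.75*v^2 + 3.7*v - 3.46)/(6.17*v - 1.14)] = (-202.526548*v^3 + 112.259448*v^2 - 20.741616*v - 191.242868)/(234.885113*v^3 - 130.195638*v^2 + 24.055596*v - 1.481544)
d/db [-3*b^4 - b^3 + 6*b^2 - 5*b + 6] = -12*b^3 - 3*b^2 + 12*b - 5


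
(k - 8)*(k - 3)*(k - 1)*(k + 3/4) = k^4 - 45*k^3/4 + 26*k^2 + 9*k/4 - 18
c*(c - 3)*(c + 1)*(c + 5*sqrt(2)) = c^4 - 2*c^3 + 5*sqrt(2)*c^3 - 10*sqrt(2)*c^2 - 3*c^2 - 15*sqrt(2)*c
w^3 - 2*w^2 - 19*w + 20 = (w - 5)*(w - 1)*(w + 4)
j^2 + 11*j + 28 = (j + 4)*(j + 7)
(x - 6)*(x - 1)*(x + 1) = x^3 - 6*x^2 - x + 6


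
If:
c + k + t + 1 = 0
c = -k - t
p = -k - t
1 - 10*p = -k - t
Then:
No Solution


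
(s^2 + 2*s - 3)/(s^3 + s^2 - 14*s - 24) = (s - 1)/(s^2 - 2*s - 8)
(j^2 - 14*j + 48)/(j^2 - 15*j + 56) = (j - 6)/(j - 7)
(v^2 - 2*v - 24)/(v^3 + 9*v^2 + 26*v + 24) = (v - 6)/(v^2 + 5*v + 6)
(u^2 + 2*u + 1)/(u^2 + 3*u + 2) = (u + 1)/(u + 2)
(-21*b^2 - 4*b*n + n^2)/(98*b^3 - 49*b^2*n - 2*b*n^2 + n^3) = (-3*b - n)/(14*b^2 - 5*b*n - n^2)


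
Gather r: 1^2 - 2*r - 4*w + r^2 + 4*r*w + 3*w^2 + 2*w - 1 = r^2 + r*(4*w - 2) + 3*w^2 - 2*w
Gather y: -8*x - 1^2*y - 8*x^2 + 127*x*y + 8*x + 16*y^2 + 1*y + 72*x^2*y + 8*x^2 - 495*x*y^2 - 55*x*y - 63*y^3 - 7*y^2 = -63*y^3 + y^2*(9 - 495*x) + y*(72*x^2 + 72*x)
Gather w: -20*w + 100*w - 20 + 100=80*w + 80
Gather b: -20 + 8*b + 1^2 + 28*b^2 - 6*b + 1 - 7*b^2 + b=21*b^2 + 3*b - 18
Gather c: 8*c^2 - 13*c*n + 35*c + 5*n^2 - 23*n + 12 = 8*c^2 + c*(35 - 13*n) + 5*n^2 - 23*n + 12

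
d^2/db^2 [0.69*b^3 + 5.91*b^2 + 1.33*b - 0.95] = 4.14*b + 11.82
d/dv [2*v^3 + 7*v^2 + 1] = 2*v*(3*v + 7)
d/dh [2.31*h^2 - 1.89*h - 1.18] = 4.62*h - 1.89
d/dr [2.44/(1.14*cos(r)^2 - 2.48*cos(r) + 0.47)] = (5.5632*cos(r) - 6.0512)*sin(r)/(1.14*cos(r)^2 - 2.48*cos(r) + 0.47)^2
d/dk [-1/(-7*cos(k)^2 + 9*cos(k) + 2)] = (14*cos(k) - 9)*sin(k)/(-7*cos(k)^2 + 9*cos(k) + 2)^2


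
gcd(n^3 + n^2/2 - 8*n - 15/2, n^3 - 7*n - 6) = n^2 - 2*n - 3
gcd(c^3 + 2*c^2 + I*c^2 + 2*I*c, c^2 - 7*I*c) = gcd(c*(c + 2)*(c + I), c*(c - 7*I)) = c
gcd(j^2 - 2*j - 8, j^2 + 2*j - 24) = j - 4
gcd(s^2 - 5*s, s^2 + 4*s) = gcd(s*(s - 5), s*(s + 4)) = s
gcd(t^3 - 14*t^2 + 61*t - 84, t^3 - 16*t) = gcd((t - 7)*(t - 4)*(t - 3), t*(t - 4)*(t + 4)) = t - 4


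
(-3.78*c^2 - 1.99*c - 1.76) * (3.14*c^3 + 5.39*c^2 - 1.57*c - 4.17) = -11.8692*c^5 - 26.6228*c^4 - 10.3179*c^3 + 9.4005*c^2 + 11.0615*c + 7.3392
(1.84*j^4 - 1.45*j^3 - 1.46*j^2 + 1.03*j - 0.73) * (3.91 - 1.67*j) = -3.0728*j^5 + 9.6159*j^4 - 3.2313*j^3 - 7.4287*j^2 + 5.2464*j - 2.8543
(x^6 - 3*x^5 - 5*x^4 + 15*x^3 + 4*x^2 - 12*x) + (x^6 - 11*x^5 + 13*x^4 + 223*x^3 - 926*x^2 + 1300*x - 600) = 2*x^6 - 14*x^5 + 8*x^4 + 238*x^3 - 922*x^2 + 1288*x - 600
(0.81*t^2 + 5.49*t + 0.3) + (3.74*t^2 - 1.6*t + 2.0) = 4.55*t^2 + 3.89*t + 2.3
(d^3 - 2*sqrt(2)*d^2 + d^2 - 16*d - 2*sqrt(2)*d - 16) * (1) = d^3 - 2*sqrt(2)*d^2 + d^2 - 16*d - 2*sqrt(2)*d - 16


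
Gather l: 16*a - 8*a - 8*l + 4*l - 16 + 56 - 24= 8*a - 4*l + 16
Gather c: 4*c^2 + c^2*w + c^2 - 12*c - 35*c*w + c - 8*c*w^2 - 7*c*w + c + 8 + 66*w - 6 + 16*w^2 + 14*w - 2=c^2*(w + 5) + c*(-8*w^2 - 42*w - 10) + 16*w^2 + 80*w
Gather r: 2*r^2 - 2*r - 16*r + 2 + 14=2*r^2 - 18*r + 16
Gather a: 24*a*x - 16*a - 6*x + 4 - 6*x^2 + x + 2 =a*(24*x - 16) - 6*x^2 - 5*x + 6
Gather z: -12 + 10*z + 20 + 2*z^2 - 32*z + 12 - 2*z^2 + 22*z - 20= 0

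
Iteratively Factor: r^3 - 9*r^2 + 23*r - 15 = (r - 5)*(r^2 - 4*r + 3) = (r - 5)*(r - 3)*(r - 1)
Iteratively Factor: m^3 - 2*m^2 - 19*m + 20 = (m - 1)*(m^2 - m - 20) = (m - 5)*(m - 1)*(m + 4)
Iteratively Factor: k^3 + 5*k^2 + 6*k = (k)*(k^2 + 5*k + 6) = k*(k + 3)*(k + 2)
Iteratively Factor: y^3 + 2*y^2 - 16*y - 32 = (y - 4)*(y^2 + 6*y + 8) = (y - 4)*(y + 4)*(y + 2)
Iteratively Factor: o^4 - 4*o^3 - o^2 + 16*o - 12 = (o - 1)*(o^3 - 3*o^2 - 4*o + 12) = (o - 1)*(o + 2)*(o^2 - 5*o + 6) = (o - 2)*(o - 1)*(o + 2)*(o - 3)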